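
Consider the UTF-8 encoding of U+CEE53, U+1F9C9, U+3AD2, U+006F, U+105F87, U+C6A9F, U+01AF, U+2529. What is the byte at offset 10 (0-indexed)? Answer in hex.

0x92

U+CEE53 → 4-byte form F3 8E B9 93 at offsets 0–3.
U+1F9C9 → 4-byte form F0 9F A7 89 at offsets 4–7.
U+3AD2 → 3-byte form E3 AB 92 at offsets 8–10.
Offset 10 falls in char 3's range; it's byte 3 of E3 AB 92 = 0x92.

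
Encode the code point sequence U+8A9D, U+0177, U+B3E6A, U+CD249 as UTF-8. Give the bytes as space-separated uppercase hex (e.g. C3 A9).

E8 AA 9D C5 B7 F2 B3 B9 AA F3 8D 89 89

U+8A9D: 3-byte form → E8 AA 9D.
U+0177: 2-byte form → C5 B7.
U+B3E6A: 4-byte form → F2 B3 B9 AA.
U+CD249: 4-byte form → F3 8D 89 89.
Concatenated (13 bytes): E8 AA 9D C5 B7 F2 B3 B9 AA F3 8D 89 89.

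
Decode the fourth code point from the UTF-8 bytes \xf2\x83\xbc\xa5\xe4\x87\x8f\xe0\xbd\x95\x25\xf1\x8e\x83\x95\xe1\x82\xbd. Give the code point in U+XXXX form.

Offset 0: leading byte 0xF2 = 11110010 → 4-byte char #1 = F2 83 BC A5.
Offset 4: leading byte 0xE4 = 11100100 → 3-byte char #2 = E4 87 8F.
Offset 7: leading byte 0xE0 = 11100000 → 3-byte char #3 = E0 BD 95.
Offset 10: leading byte 0x25 = 00100101 → 1-byte char #4 = 25.
Leading byte 0x25 = 00100101 matches 0xxxxxxx → 1-byte sequence.
Byte 1: 0x25 = 00100101, payload 0100101 (7 bits).
Concatenate: 0100101 = 0x25 (7 bits → U+0025).

U+0025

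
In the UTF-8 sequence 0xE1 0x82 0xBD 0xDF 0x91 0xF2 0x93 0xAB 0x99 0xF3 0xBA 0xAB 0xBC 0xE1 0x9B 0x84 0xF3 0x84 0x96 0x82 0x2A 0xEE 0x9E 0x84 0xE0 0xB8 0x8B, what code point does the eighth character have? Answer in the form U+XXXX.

U+E784

Offset 0: leading byte 0xE1 = 11100001 → 3-byte char #1 = E1 82 BD.
Offset 3: leading byte 0xDF = 11011111 → 2-byte char #2 = DF 91.
Offset 5: leading byte 0xF2 = 11110010 → 4-byte char #3 = F2 93 AB 99.
Offset 9: leading byte 0xF3 = 11110011 → 4-byte char #4 = F3 BA AB BC.
Offset 13: leading byte 0xE1 = 11100001 → 3-byte char #5 = E1 9B 84.
Offset 16: leading byte 0xF3 = 11110011 → 4-byte char #6 = F3 84 96 82.
Offset 20: leading byte 0x2A = 00101010 → 1-byte char #7 = 2A.
Offset 21: leading byte 0xEE = 11101110 → 3-byte char #8 = EE 9E 84.
Leading byte 0xEE = 11101110 matches 1110xxxx → 3-byte sequence.
Byte 1: 0xEE = 11101110, payload 1110 (4 bits).
Byte 2: 0x9E = 10011110 (10xxxxxx ✓), payload 011110.
Byte 3: 0x84 = 10000100 (10xxxxxx ✓), payload 000100.
Concatenate: 1110011110000100 = 0xE784 (16 bits → U+E784).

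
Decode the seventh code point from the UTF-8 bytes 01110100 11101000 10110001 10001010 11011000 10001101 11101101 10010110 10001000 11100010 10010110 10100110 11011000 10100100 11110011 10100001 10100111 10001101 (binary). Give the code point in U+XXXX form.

Offset 0: leading byte 0x74 = 01110100 → 1-byte char #1 = 74.
Offset 1: leading byte 0xE8 = 11101000 → 3-byte char #2 = E8 B1 8A.
Offset 4: leading byte 0xD8 = 11011000 → 2-byte char #3 = D8 8D.
Offset 6: leading byte 0xED = 11101101 → 3-byte char #4 = ED 96 88.
Offset 9: leading byte 0xE2 = 11100010 → 3-byte char #5 = E2 96 A6.
Offset 12: leading byte 0xD8 = 11011000 → 2-byte char #6 = D8 A4.
Offset 14: leading byte 0xF3 = 11110011 → 4-byte char #7 = F3 A1 A7 8D.
Leading byte 0xF3 = 11110011 matches 11110xxx → 4-byte sequence.
Byte 1: 0xF3 = 11110011, payload 011 (3 bits).
Byte 2: 0xA1 = 10100001 (10xxxxxx ✓), payload 100001.
Byte 3: 0xA7 = 10100111 (10xxxxxx ✓), payload 100111.
Byte 4: 0x8D = 10001101 (10xxxxxx ✓), payload 001101.
Concatenate: 011100001100111001101 = 0xE19CD (21 bits → U+E19CD).

U+E19CD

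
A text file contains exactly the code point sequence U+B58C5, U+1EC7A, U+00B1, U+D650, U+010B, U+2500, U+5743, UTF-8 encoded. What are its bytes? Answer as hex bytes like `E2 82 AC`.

U+B58C5: 4-byte form → F2 B5 A3 85.
U+1EC7A: 4-byte form → F0 9E B1 BA.
U+00B1: 2-byte form → C2 B1.
U+D650: 3-byte form → ED 99 90.
U+010B: 2-byte form → C4 8B.
U+2500: 3-byte form → E2 94 80.
U+5743: 3-byte form → E5 9D 83.
Concatenated (21 bytes): F2 B5 A3 85 F0 9E B1 BA C2 B1 ED 99 90 C4 8B E2 94 80 E5 9D 83.

F2 B5 A3 85 F0 9E B1 BA C2 B1 ED 99 90 C4 8B E2 94 80 E5 9D 83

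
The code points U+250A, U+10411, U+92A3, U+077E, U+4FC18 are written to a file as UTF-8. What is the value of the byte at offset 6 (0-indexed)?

U+250A → 3-byte form E2 94 8A at offsets 0–2.
U+10411 → 4-byte form F0 90 90 91 at offsets 3–6.
Offset 6 falls in char 2's range; it's byte 4 of F0 90 90 91 = 0x91.

0x91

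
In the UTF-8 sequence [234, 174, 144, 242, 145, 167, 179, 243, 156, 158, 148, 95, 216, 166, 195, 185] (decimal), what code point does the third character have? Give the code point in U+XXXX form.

U+DC794

Offset 0: leading byte 0xEA = 11101010 → 3-byte char #1 = EA AE 90.
Offset 3: leading byte 0xF2 = 11110010 → 4-byte char #2 = F2 91 A7 B3.
Offset 7: leading byte 0xF3 = 11110011 → 4-byte char #3 = F3 9C 9E 94.
Leading byte 0xF3 = 11110011 matches 11110xxx → 4-byte sequence.
Byte 1: 0xF3 = 11110011, payload 011 (3 bits).
Byte 2: 0x9C = 10011100 (10xxxxxx ✓), payload 011100.
Byte 3: 0x9E = 10011110 (10xxxxxx ✓), payload 011110.
Byte 4: 0x94 = 10010100 (10xxxxxx ✓), payload 010100.
Concatenate: 011011100011110010100 = 0xDC794 (21 bits → U+DC794).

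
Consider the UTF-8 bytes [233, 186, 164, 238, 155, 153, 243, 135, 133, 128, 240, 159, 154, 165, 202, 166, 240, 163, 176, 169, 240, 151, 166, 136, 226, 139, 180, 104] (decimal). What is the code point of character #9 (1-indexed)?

Offset 0: leading byte 0xE9 = 11101001 → 3-byte char #1 = E9 BA A4.
Offset 3: leading byte 0xEE = 11101110 → 3-byte char #2 = EE 9B 99.
Offset 6: leading byte 0xF3 = 11110011 → 4-byte char #3 = F3 87 85 80.
Offset 10: leading byte 0xF0 = 11110000 → 4-byte char #4 = F0 9F 9A A5.
Offset 14: leading byte 0xCA = 11001010 → 2-byte char #5 = CA A6.
Offset 16: leading byte 0xF0 = 11110000 → 4-byte char #6 = F0 A3 B0 A9.
Offset 20: leading byte 0xF0 = 11110000 → 4-byte char #7 = F0 97 A6 88.
Offset 24: leading byte 0xE2 = 11100010 → 3-byte char #8 = E2 8B B4.
Offset 27: leading byte 0x68 = 01101000 → 1-byte char #9 = 68.
Leading byte 0x68 = 01101000 matches 0xxxxxxx → 1-byte sequence.
Byte 1: 0x68 = 01101000, payload 1101000 (7 bits).
Concatenate: 1101000 = 0x68 (7 bits → U+0068).

U+0068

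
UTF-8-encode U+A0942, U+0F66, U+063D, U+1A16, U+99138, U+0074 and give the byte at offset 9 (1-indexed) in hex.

0xBD

1-indexed offset 9 is 0-indexed offset 8.
U+A0942 → 4-byte form F2 A0 A5 82 at offsets 0–3.
U+0F66 → 3-byte form E0 BD A6 at offsets 4–6.
U+063D → 2-byte form D8 BD at offsets 7–8.
Offset 8 falls in char 3's range; it's byte 2 of D8 BD = 0xBD.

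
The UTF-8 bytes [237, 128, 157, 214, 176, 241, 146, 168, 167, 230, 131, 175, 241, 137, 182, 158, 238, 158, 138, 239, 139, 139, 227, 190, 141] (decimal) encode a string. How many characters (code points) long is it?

Byte at offset 0: 0xED = 11101101 → 3-byte char (#1). Advance 3.
Byte at offset 3: 0xD6 = 11010110 → 2-byte char (#2). Advance 2.
Byte at offset 5: 0xF1 = 11110001 → 4-byte char (#3). Advance 4.
Byte at offset 9: 0xE6 = 11100110 → 3-byte char (#4). Advance 3.
Byte at offset 12: 0xF1 = 11110001 → 4-byte char (#5). Advance 4.
Byte at offset 16: 0xEE = 11101110 → 3-byte char (#6). Advance 3.
Byte at offset 19: 0xEF = 11101111 → 3-byte char (#7). Advance 3.
Byte at offset 22: 0xE3 = 11100011 → 3-byte char (#8). Advance 3.
Reached end at offset 25 after 8 code points.

8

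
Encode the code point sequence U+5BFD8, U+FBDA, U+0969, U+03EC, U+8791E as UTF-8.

F1 9B BF 98 EF AF 9A E0 A5 A9 CF AC F2 87 A4 9E

U+5BFD8: 4-byte form → F1 9B BF 98.
U+FBDA: 3-byte form → EF AF 9A.
U+0969: 3-byte form → E0 A5 A9.
U+03EC: 2-byte form → CF AC.
U+8791E: 4-byte form → F2 87 A4 9E.
Concatenated (16 bytes): F1 9B BF 98 EF AF 9A E0 A5 A9 CF AC F2 87 A4 9E.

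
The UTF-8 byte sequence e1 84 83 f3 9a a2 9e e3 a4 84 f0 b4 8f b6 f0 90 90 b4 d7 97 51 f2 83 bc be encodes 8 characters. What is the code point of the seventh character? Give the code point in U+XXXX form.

U+0051

Offset 0: leading byte 0xE1 = 11100001 → 3-byte char #1 = E1 84 83.
Offset 3: leading byte 0xF3 = 11110011 → 4-byte char #2 = F3 9A A2 9E.
Offset 7: leading byte 0xE3 = 11100011 → 3-byte char #3 = E3 A4 84.
Offset 10: leading byte 0xF0 = 11110000 → 4-byte char #4 = F0 B4 8F B6.
Offset 14: leading byte 0xF0 = 11110000 → 4-byte char #5 = F0 90 90 B4.
Offset 18: leading byte 0xD7 = 11010111 → 2-byte char #6 = D7 97.
Offset 20: leading byte 0x51 = 01010001 → 1-byte char #7 = 51.
Leading byte 0x51 = 01010001 matches 0xxxxxxx → 1-byte sequence.
Byte 1: 0x51 = 01010001, payload 1010001 (7 bits).
Concatenate: 1010001 = 0x51 (7 bits → U+0051).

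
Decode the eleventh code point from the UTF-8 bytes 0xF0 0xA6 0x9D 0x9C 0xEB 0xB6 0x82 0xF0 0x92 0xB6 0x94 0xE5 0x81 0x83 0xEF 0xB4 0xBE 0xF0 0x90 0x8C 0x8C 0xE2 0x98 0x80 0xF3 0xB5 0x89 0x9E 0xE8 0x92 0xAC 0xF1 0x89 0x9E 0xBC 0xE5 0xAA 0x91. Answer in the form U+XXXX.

Offset 0: leading byte 0xF0 = 11110000 → 4-byte char #1 = F0 A6 9D 9C.
Offset 4: leading byte 0xEB = 11101011 → 3-byte char #2 = EB B6 82.
Offset 7: leading byte 0xF0 = 11110000 → 4-byte char #3 = F0 92 B6 94.
Offset 11: leading byte 0xE5 = 11100101 → 3-byte char #4 = E5 81 83.
Offset 14: leading byte 0xEF = 11101111 → 3-byte char #5 = EF B4 BE.
Offset 17: leading byte 0xF0 = 11110000 → 4-byte char #6 = F0 90 8C 8C.
Offset 21: leading byte 0xE2 = 11100010 → 3-byte char #7 = E2 98 80.
Offset 24: leading byte 0xF3 = 11110011 → 4-byte char #8 = F3 B5 89 9E.
Offset 28: leading byte 0xE8 = 11101000 → 3-byte char #9 = E8 92 AC.
Offset 31: leading byte 0xF1 = 11110001 → 4-byte char #10 = F1 89 9E BC.
Offset 35: leading byte 0xE5 = 11100101 → 3-byte char #11 = E5 AA 91.
Leading byte 0xE5 = 11100101 matches 1110xxxx → 3-byte sequence.
Byte 1: 0xE5 = 11100101, payload 0101 (4 bits).
Byte 2: 0xAA = 10101010 (10xxxxxx ✓), payload 101010.
Byte 3: 0x91 = 10010001 (10xxxxxx ✓), payload 010001.
Concatenate: 0101101010010001 = 0x5A91 (16 bits → U+5A91).

U+5A91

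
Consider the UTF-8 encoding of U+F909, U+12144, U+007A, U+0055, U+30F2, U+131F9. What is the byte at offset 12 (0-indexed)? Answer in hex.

0xF0

U+F909 → 3-byte form EF A4 89 at offsets 0–2.
U+12144 → 4-byte form F0 92 85 84 at offsets 3–6.
U+007A → 1-byte form 7A at offsets 7–7.
U+0055 → 1-byte form 55 at offsets 8–8.
U+30F2 → 3-byte form E3 83 B2 at offsets 9–11.
U+131F9 → 4-byte form F0 93 87 B9 at offsets 12–15.
Offset 12 falls in char 6's range; it's byte 1 of F0 93 87 B9 = 0xF0.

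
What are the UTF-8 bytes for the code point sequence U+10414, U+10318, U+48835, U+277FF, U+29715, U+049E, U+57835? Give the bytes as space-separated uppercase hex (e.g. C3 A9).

F0 90 90 94 F0 90 8C 98 F1 88 A0 B5 F0 A7 9F BF F0 A9 9C 95 D2 9E F1 97 A0 B5

U+10414: 4-byte form → F0 90 90 94.
U+10318: 4-byte form → F0 90 8C 98.
U+48835: 4-byte form → F1 88 A0 B5.
U+277FF: 4-byte form → F0 A7 9F BF.
U+29715: 4-byte form → F0 A9 9C 95.
U+049E: 2-byte form → D2 9E.
U+57835: 4-byte form → F1 97 A0 B5.
Concatenated (26 bytes): F0 90 90 94 F0 90 8C 98 F1 88 A0 B5 F0 A7 9F BF F0 A9 9C 95 D2 9E F1 97 A0 B5.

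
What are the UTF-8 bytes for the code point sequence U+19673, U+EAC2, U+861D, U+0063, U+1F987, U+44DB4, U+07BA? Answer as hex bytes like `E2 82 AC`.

F0 99 99 B3 EE AB 82 E8 98 9D 63 F0 9F A6 87 F1 84 B6 B4 DE BA

U+19673: 4-byte form → F0 99 99 B3.
U+EAC2: 3-byte form → EE AB 82.
U+861D: 3-byte form → E8 98 9D.
U+0063: 1-byte form → 63.
U+1F987: 4-byte form → F0 9F A6 87.
U+44DB4: 4-byte form → F1 84 B6 B4.
U+07BA: 2-byte form → DE BA.
Concatenated (21 bytes): F0 99 99 B3 EE AB 82 E8 98 9D 63 F0 9F A6 87 F1 84 B6 B4 DE BA.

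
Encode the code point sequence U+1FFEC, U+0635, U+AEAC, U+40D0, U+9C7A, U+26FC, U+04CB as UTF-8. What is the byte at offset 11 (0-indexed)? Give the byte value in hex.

U+1FFEC → 4-byte form F0 9F BF AC at offsets 0–3.
U+0635 → 2-byte form D8 B5 at offsets 4–5.
U+AEAC → 3-byte form EA BA AC at offsets 6–8.
U+40D0 → 3-byte form E4 83 90 at offsets 9–11.
Offset 11 falls in char 4's range; it's byte 3 of E4 83 90 = 0x90.

0x90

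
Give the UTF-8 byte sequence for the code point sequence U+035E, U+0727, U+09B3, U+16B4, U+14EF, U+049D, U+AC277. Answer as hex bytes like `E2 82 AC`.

U+035E: 2-byte form → CD 9E.
U+0727: 2-byte form → DC A7.
U+09B3: 3-byte form → E0 A6 B3.
U+16B4: 3-byte form → E1 9A B4.
U+14EF: 3-byte form → E1 93 AF.
U+049D: 2-byte form → D2 9D.
U+AC277: 4-byte form → F2 AC 89 B7.
Concatenated (19 bytes): CD 9E DC A7 E0 A6 B3 E1 9A B4 E1 93 AF D2 9D F2 AC 89 B7.

CD 9E DC A7 E0 A6 B3 E1 9A B4 E1 93 AF D2 9D F2 AC 89 B7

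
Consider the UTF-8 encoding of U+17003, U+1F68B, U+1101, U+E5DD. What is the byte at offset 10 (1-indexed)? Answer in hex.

0x84

1-indexed offset 10 is 0-indexed offset 9.
U+17003 → 4-byte form F0 97 80 83 at offsets 0–3.
U+1F68B → 4-byte form F0 9F 9A 8B at offsets 4–7.
U+1101 → 3-byte form E1 84 81 at offsets 8–10.
Offset 9 falls in char 3's range; it's byte 2 of E1 84 81 = 0x84.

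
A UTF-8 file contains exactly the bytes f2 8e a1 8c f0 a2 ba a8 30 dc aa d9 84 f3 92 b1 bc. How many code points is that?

Byte at offset 0: 0xF2 = 11110010 → 4-byte char (#1). Advance 4.
Byte at offset 4: 0xF0 = 11110000 → 4-byte char (#2). Advance 4.
Byte at offset 8: 0x30 = 00110000 → 1-byte char (#3). Advance 1.
Byte at offset 9: 0xDC = 11011100 → 2-byte char (#4). Advance 2.
Byte at offset 11: 0xD9 = 11011001 → 2-byte char (#5). Advance 2.
Byte at offset 13: 0xF3 = 11110011 → 4-byte char (#6). Advance 4.
Reached end at offset 17 after 6 code points.

6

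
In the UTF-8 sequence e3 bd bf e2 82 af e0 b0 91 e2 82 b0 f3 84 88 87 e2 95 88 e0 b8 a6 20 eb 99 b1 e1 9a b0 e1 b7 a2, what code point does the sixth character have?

Offset 0: leading byte 0xE3 = 11100011 → 3-byte char #1 = E3 BD BF.
Offset 3: leading byte 0xE2 = 11100010 → 3-byte char #2 = E2 82 AF.
Offset 6: leading byte 0xE0 = 11100000 → 3-byte char #3 = E0 B0 91.
Offset 9: leading byte 0xE2 = 11100010 → 3-byte char #4 = E2 82 B0.
Offset 12: leading byte 0xF3 = 11110011 → 4-byte char #5 = F3 84 88 87.
Offset 16: leading byte 0xE2 = 11100010 → 3-byte char #6 = E2 95 88.
Leading byte 0xE2 = 11100010 matches 1110xxxx → 3-byte sequence.
Byte 1: 0xE2 = 11100010, payload 0010 (4 bits).
Byte 2: 0x95 = 10010101 (10xxxxxx ✓), payload 010101.
Byte 3: 0x88 = 10001000 (10xxxxxx ✓), payload 001000.
Concatenate: 0010010101001000 = 0x2548 (16 bits → U+2548).

U+2548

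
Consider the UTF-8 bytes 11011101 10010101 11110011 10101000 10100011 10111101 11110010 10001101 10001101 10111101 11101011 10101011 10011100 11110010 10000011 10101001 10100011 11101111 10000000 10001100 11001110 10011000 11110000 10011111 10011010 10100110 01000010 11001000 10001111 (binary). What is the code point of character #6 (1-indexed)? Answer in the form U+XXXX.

Offset 0: leading byte 0xDD = 11011101 → 2-byte char #1 = DD 95.
Offset 2: leading byte 0xF3 = 11110011 → 4-byte char #2 = F3 A8 A3 BD.
Offset 6: leading byte 0xF2 = 11110010 → 4-byte char #3 = F2 8D 8D BD.
Offset 10: leading byte 0xEB = 11101011 → 3-byte char #4 = EB AB 9C.
Offset 13: leading byte 0xF2 = 11110010 → 4-byte char #5 = F2 83 A9 A3.
Offset 17: leading byte 0xEF = 11101111 → 3-byte char #6 = EF 80 8C.
Leading byte 0xEF = 11101111 matches 1110xxxx → 3-byte sequence.
Byte 1: 0xEF = 11101111, payload 1111 (4 bits).
Byte 2: 0x80 = 10000000 (10xxxxxx ✓), payload 000000.
Byte 3: 0x8C = 10001100 (10xxxxxx ✓), payload 001100.
Concatenate: 1111000000001100 = 0xF00C (16 bits → U+F00C).

U+F00C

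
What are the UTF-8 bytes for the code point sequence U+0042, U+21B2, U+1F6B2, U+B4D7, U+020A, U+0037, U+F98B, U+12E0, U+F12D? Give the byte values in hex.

U+0042: 1-byte form → 42.
U+21B2: 3-byte form → E2 86 B2.
U+1F6B2: 4-byte form → F0 9F 9A B2.
U+B4D7: 3-byte form → EB 93 97.
U+020A: 2-byte form → C8 8A.
U+0037: 1-byte form → 37.
U+F98B: 3-byte form → EF A6 8B.
U+12E0: 3-byte form → E1 8B A0.
U+F12D: 3-byte form → EF 84 AD.
Concatenated (23 bytes): 42 E2 86 B2 F0 9F 9A B2 EB 93 97 C8 8A 37 EF A6 8B E1 8B A0 EF 84 AD.

42 E2 86 B2 F0 9F 9A B2 EB 93 97 C8 8A 37 EF A6 8B E1 8B A0 EF 84 AD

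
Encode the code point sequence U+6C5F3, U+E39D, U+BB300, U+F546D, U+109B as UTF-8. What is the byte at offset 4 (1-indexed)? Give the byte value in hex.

0xB3

1-indexed offset 4 is 0-indexed offset 3.
U+6C5F3 → 4-byte form F1 AC 97 B3 at offsets 0–3.
Offset 3 falls in char 1's range; it's byte 4 of F1 AC 97 B3 = 0xB3.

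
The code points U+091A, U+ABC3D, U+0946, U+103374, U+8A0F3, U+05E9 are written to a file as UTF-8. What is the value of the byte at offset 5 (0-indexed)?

0xB0

U+091A → 3-byte form E0 A4 9A at offsets 0–2.
U+ABC3D → 4-byte form F2 AB B0 BD at offsets 3–6.
Offset 5 falls in char 2's range; it's byte 3 of F2 AB B0 BD = 0xB0.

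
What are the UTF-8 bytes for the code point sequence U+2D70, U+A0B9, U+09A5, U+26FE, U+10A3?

E2 B5 B0 EA 82 B9 E0 A6 A5 E2 9B BE E1 82 A3

U+2D70: 3-byte form → E2 B5 B0.
U+A0B9: 3-byte form → EA 82 B9.
U+09A5: 3-byte form → E0 A6 A5.
U+26FE: 3-byte form → E2 9B BE.
U+10A3: 3-byte form → E1 82 A3.
Concatenated (15 bytes): E2 B5 B0 EA 82 B9 E0 A6 A5 E2 9B BE E1 82 A3.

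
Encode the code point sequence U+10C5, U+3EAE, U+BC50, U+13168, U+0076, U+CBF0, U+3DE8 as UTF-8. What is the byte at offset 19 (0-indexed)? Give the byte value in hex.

U+10C5 → 3-byte form E1 83 85 at offsets 0–2.
U+3EAE → 3-byte form E3 BA AE at offsets 3–5.
U+BC50 → 3-byte form EB B1 90 at offsets 6–8.
U+13168 → 4-byte form F0 93 85 A8 at offsets 9–12.
U+0076 → 1-byte form 76 at offsets 13–13.
U+CBF0 → 3-byte form EC AF B0 at offsets 14–16.
U+3DE8 → 3-byte form E3 B7 A8 at offsets 17–19.
Offset 19 falls in char 7's range; it's byte 3 of E3 B7 A8 = 0xA8.

0xA8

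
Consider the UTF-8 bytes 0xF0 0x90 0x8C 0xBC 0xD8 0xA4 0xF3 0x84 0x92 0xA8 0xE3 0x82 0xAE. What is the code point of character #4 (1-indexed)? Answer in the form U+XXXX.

Offset 0: leading byte 0xF0 = 11110000 → 4-byte char #1 = F0 90 8C BC.
Offset 4: leading byte 0xD8 = 11011000 → 2-byte char #2 = D8 A4.
Offset 6: leading byte 0xF3 = 11110011 → 4-byte char #3 = F3 84 92 A8.
Offset 10: leading byte 0xE3 = 11100011 → 3-byte char #4 = E3 82 AE.
Leading byte 0xE3 = 11100011 matches 1110xxxx → 3-byte sequence.
Byte 1: 0xE3 = 11100011, payload 0011 (4 bits).
Byte 2: 0x82 = 10000010 (10xxxxxx ✓), payload 000010.
Byte 3: 0xAE = 10101110 (10xxxxxx ✓), payload 101110.
Concatenate: 0011000010101110 = 0x30AE (16 bits → U+30AE).

U+30AE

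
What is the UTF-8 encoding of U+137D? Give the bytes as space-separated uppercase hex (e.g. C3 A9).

E1 8D BD

U+137D = 0x137D = 4989 decimal. In range U+0800–U+FFFF → 3-byte form: 1110xxxx 10xxxxxx 10xxxxxx.
Binary (16 bits): 0001001101111101.
Split 4+6+6: 0001 | 001101 | 111101.
Byte 1: 11100001 = 0xE1.
Byte 2: 10001101 = 0x8D.
Byte 3: 10111101 = 0xBD.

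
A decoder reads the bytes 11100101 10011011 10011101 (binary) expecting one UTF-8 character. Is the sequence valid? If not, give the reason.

Leading byte 0xE5 = 11100101 → 3-byte form.
Continuation bytes 0x9B=10011011, 0x9D=10011101 all match 10xxxxxx.
Decoded value 0x56DD is ≥ 0x800 (shortest form) and not a surrogate.

valid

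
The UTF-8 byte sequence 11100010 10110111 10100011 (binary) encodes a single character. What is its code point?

Leading byte 0xE2 = 11100010 matches 1110xxxx → 3-byte sequence.
Byte 1: 0xE2 = 11100010, payload 0010 (4 bits).
Byte 2: 0xB7 = 10110111 (10xxxxxx ✓), payload 110111.
Byte 3: 0xA3 = 10100011 (10xxxxxx ✓), payload 100011.
Concatenate: 0010110111100011 = 0x2DE3 (16 bits → U+2DE3).

U+2DE3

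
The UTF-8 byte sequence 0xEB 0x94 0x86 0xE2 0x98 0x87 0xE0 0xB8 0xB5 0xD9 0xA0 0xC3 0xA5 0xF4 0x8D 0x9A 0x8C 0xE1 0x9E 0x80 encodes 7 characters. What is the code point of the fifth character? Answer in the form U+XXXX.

Offset 0: leading byte 0xEB = 11101011 → 3-byte char #1 = EB 94 86.
Offset 3: leading byte 0xE2 = 11100010 → 3-byte char #2 = E2 98 87.
Offset 6: leading byte 0xE0 = 11100000 → 3-byte char #3 = E0 B8 B5.
Offset 9: leading byte 0xD9 = 11011001 → 2-byte char #4 = D9 A0.
Offset 11: leading byte 0xC3 = 11000011 → 2-byte char #5 = C3 A5.
Leading byte 0xC3 = 11000011 matches 110xxxxx → 2-byte sequence.
Byte 1: 0xC3 = 11000011, payload 00011 (5 bits).
Byte 2: 0xA5 = 10100101 (10xxxxxx ✓), payload 100101.
Concatenate: 00011100101 = 0xE5 (11 bits → U+00E5).

U+00E5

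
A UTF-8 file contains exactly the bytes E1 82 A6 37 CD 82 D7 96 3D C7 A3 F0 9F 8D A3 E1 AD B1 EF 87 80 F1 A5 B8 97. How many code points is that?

10

Byte at offset 0: 0xE1 = 11100001 → 3-byte char (#1). Advance 3.
Byte at offset 3: 0x37 = 00110111 → 1-byte char (#2). Advance 1.
Byte at offset 4: 0xCD = 11001101 → 2-byte char (#3). Advance 2.
Byte at offset 6: 0xD7 = 11010111 → 2-byte char (#4). Advance 2.
Byte at offset 8: 0x3D = 00111101 → 1-byte char (#5). Advance 1.
Byte at offset 9: 0xC7 = 11000111 → 2-byte char (#6). Advance 2.
Byte at offset 11: 0xF0 = 11110000 → 4-byte char (#7). Advance 4.
Byte at offset 15: 0xE1 = 11100001 → 3-byte char (#8). Advance 3.
Byte at offset 18: 0xEF = 11101111 → 3-byte char (#9). Advance 3.
Byte at offset 21: 0xF1 = 11110001 → 4-byte char (#10). Advance 4.
Reached end at offset 25 after 10 code points.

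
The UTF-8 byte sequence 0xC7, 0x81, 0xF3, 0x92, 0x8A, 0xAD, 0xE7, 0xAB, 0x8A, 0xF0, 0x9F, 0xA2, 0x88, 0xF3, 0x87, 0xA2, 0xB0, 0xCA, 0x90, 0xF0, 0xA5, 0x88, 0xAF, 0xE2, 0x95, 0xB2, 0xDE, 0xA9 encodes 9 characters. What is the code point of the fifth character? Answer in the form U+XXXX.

Offset 0: leading byte 0xC7 = 11000111 → 2-byte char #1 = C7 81.
Offset 2: leading byte 0xF3 = 11110011 → 4-byte char #2 = F3 92 8A AD.
Offset 6: leading byte 0xE7 = 11100111 → 3-byte char #3 = E7 AB 8A.
Offset 9: leading byte 0xF0 = 11110000 → 4-byte char #4 = F0 9F A2 88.
Offset 13: leading byte 0xF3 = 11110011 → 4-byte char #5 = F3 87 A2 B0.
Leading byte 0xF3 = 11110011 matches 11110xxx → 4-byte sequence.
Byte 1: 0xF3 = 11110011, payload 011 (3 bits).
Byte 2: 0x87 = 10000111 (10xxxxxx ✓), payload 000111.
Byte 3: 0xA2 = 10100010 (10xxxxxx ✓), payload 100010.
Byte 4: 0xB0 = 10110000 (10xxxxxx ✓), payload 110000.
Concatenate: 011000111100010110000 = 0xC78B0 (21 bits → U+C78B0).

U+C78B0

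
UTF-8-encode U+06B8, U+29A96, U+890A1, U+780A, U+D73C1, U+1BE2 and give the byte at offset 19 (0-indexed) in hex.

0xA2

U+06B8 → 2-byte form DA B8 at offsets 0–1.
U+29A96 → 4-byte form F0 A9 AA 96 at offsets 2–5.
U+890A1 → 4-byte form F2 89 82 A1 at offsets 6–9.
U+780A → 3-byte form E7 A0 8A at offsets 10–12.
U+D73C1 → 4-byte form F3 97 8F 81 at offsets 13–16.
U+1BE2 → 3-byte form E1 AF A2 at offsets 17–19.
Offset 19 falls in char 6's range; it's byte 3 of E1 AF A2 = 0xA2.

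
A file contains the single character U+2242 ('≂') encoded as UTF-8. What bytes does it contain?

E2 89 82

U+2242 = 0x2242 = 8770 decimal. In range U+0800–U+FFFF → 3-byte form: 1110xxxx 10xxxxxx 10xxxxxx.
Binary (16 bits): 0010001001000010.
Split 4+6+6: 0010 | 001001 | 000010.
Byte 1: 11100010 = 0xE2.
Byte 2: 10001001 = 0x89.
Byte 3: 10000010 = 0x82.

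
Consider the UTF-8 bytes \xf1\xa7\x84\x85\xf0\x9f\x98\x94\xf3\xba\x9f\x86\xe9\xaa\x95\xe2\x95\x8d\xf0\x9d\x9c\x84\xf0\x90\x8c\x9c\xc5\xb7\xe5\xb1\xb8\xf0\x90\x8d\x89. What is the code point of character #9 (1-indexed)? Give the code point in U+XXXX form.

Offset 0: leading byte 0xF1 = 11110001 → 4-byte char #1 = F1 A7 84 85.
Offset 4: leading byte 0xF0 = 11110000 → 4-byte char #2 = F0 9F 98 94.
Offset 8: leading byte 0xF3 = 11110011 → 4-byte char #3 = F3 BA 9F 86.
Offset 12: leading byte 0xE9 = 11101001 → 3-byte char #4 = E9 AA 95.
Offset 15: leading byte 0xE2 = 11100010 → 3-byte char #5 = E2 95 8D.
Offset 18: leading byte 0xF0 = 11110000 → 4-byte char #6 = F0 9D 9C 84.
Offset 22: leading byte 0xF0 = 11110000 → 4-byte char #7 = F0 90 8C 9C.
Offset 26: leading byte 0xC5 = 11000101 → 2-byte char #8 = C5 B7.
Offset 28: leading byte 0xE5 = 11100101 → 3-byte char #9 = E5 B1 B8.
Leading byte 0xE5 = 11100101 matches 1110xxxx → 3-byte sequence.
Byte 1: 0xE5 = 11100101, payload 0101 (4 bits).
Byte 2: 0xB1 = 10110001 (10xxxxxx ✓), payload 110001.
Byte 3: 0xB8 = 10111000 (10xxxxxx ✓), payload 111000.
Concatenate: 0101110001111000 = 0x5C78 (16 bits → U+5C78).

U+5C78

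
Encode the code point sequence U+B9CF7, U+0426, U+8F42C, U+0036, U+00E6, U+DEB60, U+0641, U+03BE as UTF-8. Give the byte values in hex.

U+B9CF7: 4-byte form → F2 B9 B3 B7.
U+0426: 2-byte form → D0 A6.
U+8F42C: 4-byte form → F2 8F 90 AC.
U+0036: 1-byte form → 36.
U+00E6: 2-byte form → C3 A6.
U+DEB60: 4-byte form → F3 9E AD A0.
U+0641: 2-byte form → D9 81.
U+03BE: 2-byte form → CE BE.
Concatenated (21 bytes): F2 B9 B3 B7 D0 A6 F2 8F 90 AC 36 C3 A6 F3 9E AD A0 D9 81 CE BE.

F2 B9 B3 B7 D0 A6 F2 8F 90 AC 36 C3 A6 F3 9E AD A0 D9 81 CE BE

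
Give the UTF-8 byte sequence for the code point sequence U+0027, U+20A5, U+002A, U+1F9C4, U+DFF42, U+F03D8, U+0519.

27 E2 82 A5 2A F0 9F A7 84 F3 9F BD 82 F3 B0 8F 98 D4 99

U+0027: 1-byte form → 27.
U+20A5: 3-byte form → E2 82 A5.
U+002A: 1-byte form → 2A.
U+1F9C4: 4-byte form → F0 9F A7 84.
U+DFF42: 4-byte form → F3 9F BD 82.
U+F03D8: 4-byte form → F3 B0 8F 98.
U+0519: 2-byte form → D4 99.
Concatenated (19 bytes): 27 E2 82 A5 2A F0 9F A7 84 F3 9F BD 82 F3 B0 8F 98 D4 99.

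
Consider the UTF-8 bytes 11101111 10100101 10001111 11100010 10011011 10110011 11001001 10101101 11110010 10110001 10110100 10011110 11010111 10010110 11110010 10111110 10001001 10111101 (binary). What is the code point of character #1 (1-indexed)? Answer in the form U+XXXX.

U+F94F

Offset 0: leading byte 0xEF = 11101111 → 3-byte char #1 = EF A5 8F.
Leading byte 0xEF = 11101111 matches 1110xxxx → 3-byte sequence.
Byte 1: 0xEF = 11101111, payload 1111 (4 bits).
Byte 2: 0xA5 = 10100101 (10xxxxxx ✓), payload 100101.
Byte 3: 0x8F = 10001111 (10xxxxxx ✓), payload 001111.
Concatenate: 1111100101001111 = 0xF94F (16 bits → U+F94F).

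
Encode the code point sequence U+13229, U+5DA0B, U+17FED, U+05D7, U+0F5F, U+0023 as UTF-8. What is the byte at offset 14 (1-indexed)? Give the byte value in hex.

0x97

1-indexed offset 14 is 0-indexed offset 13.
U+13229 → 4-byte form F0 93 88 A9 at offsets 0–3.
U+5DA0B → 4-byte form F1 9D A8 8B at offsets 4–7.
U+17FED → 4-byte form F0 97 BF AD at offsets 8–11.
U+05D7 → 2-byte form D7 97 at offsets 12–13.
Offset 13 falls in char 4's range; it's byte 2 of D7 97 = 0x97.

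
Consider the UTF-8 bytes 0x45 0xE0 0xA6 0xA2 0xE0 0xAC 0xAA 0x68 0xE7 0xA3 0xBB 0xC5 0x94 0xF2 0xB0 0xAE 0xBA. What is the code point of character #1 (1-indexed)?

Offset 0: leading byte 0x45 = 01000101 → 1-byte char #1 = 45.
Leading byte 0x45 = 01000101 matches 0xxxxxxx → 1-byte sequence.
Byte 1: 0x45 = 01000101, payload 1000101 (7 bits).
Concatenate: 1000101 = 0x45 (7 bits → U+0045).

U+0045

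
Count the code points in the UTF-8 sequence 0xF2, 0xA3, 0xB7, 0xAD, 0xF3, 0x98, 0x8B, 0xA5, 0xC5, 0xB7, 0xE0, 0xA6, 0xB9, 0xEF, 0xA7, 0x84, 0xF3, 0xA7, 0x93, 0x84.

6

Byte at offset 0: 0xF2 = 11110010 → 4-byte char (#1). Advance 4.
Byte at offset 4: 0xF3 = 11110011 → 4-byte char (#2). Advance 4.
Byte at offset 8: 0xC5 = 11000101 → 2-byte char (#3). Advance 2.
Byte at offset 10: 0xE0 = 11100000 → 3-byte char (#4). Advance 3.
Byte at offset 13: 0xEF = 11101111 → 3-byte char (#5). Advance 3.
Byte at offset 16: 0xF3 = 11110011 → 4-byte char (#6). Advance 4.
Reached end at offset 20 after 6 code points.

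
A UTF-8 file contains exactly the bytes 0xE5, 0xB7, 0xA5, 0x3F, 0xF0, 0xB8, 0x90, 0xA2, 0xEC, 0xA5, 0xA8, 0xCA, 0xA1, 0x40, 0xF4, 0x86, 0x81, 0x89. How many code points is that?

Byte at offset 0: 0xE5 = 11100101 → 3-byte char (#1). Advance 3.
Byte at offset 3: 0x3F = 00111111 → 1-byte char (#2). Advance 1.
Byte at offset 4: 0xF0 = 11110000 → 4-byte char (#3). Advance 4.
Byte at offset 8: 0xEC = 11101100 → 3-byte char (#4). Advance 3.
Byte at offset 11: 0xCA = 11001010 → 2-byte char (#5). Advance 2.
Byte at offset 13: 0x40 = 01000000 → 1-byte char (#6). Advance 1.
Byte at offset 14: 0xF4 = 11110100 → 4-byte char (#7). Advance 4.
Reached end at offset 18 after 7 code points.

7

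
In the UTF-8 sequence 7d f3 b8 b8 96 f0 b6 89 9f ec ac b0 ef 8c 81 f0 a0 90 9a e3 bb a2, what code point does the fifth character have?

Offset 0: leading byte 0x7D = 01111101 → 1-byte char #1 = 7D.
Offset 1: leading byte 0xF3 = 11110011 → 4-byte char #2 = F3 B8 B8 96.
Offset 5: leading byte 0xF0 = 11110000 → 4-byte char #3 = F0 B6 89 9F.
Offset 9: leading byte 0xEC = 11101100 → 3-byte char #4 = EC AC B0.
Offset 12: leading byte 0xEF = 11101111 → 3-byte char #5 = EF 8C 81.
Leading byte 0xEF = 11101111 matches 1110xxxx → 3-byte sequence.
Byte 1: 0xEF = 11101111, payload 1111 (4 bits).
Byte 2: 0x8C = 10001100 (10xxxxxx ✓), payload 001100.
Byte 3: 0x81 = 10000001 (10xxxxxx ✓), payload 000001.
Concatenate: 1111001100000001 = 0xF301 (16 bits → U+F301).

U+F301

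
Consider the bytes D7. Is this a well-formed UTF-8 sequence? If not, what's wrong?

Leading byte 0xD7 = 11010111 → 2-byte form, but only 1 byte is present.

invalid (sequence truncated)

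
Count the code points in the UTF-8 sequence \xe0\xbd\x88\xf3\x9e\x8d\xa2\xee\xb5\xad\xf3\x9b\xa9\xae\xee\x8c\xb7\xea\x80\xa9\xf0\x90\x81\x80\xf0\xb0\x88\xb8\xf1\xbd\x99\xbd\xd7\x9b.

10

Byte at offset 0: 0xE0 = 11100000 → 3-byte char (#1). Advance 3.
Byte at offset 3: 0xF3 = 11110011 → 4-byte char (#2). Advance 4.
Byte at offset 7: 0xEE = 11101110 → 3-byte char (#3). Advance 3.
Byte at offset 10: 0xF3 = 11110011 → 4-byte char (#4). Advance 4.
Byte at offset 14: 0xEE = 11101110 → 3-byte char (#5). Advance 3.
Byte at offset 17: 0xEA = 11101010 → 3-byte char (#6). Advance 3.
Byte at offset 20: 0xF0 = 11110000 → 4-byte char (#7). Advance 4.
Byte at offset 24: 0xF0 = 11110000 → 4-byte char (#8). Advance 4.
Byte at offset 28: 0xF1 = 11110001 → 4-byte char (#9). Advance 4.
Byte at offset 32: 0xD7 = 11010111 → 2-byte char (#10). Advance 2.
Reached end at offset 34 after 10 code points.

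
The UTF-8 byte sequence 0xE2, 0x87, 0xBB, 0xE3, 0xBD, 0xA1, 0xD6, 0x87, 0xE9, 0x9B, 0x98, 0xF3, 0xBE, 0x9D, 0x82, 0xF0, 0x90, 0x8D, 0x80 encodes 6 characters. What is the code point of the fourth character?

U+96D8

Offset 0: leading byte 0xE2 = 11100010 → 3-byte char #1 = E2 87 BB.
Offset 3: leading byte 0xE3 = 11100011 → 3-byte char #2 = E3 BD A1.
Offset 6: leading byte 0xD6 = 11010110 → 2-byte char #3 = D6 87.
Offset 8: leading byte 0xE9 = 11101001 → 3-byte char #4 = E9 9B 98.
Leading byte 0xE9 = 11101001 matches 1110xxxx → 3-byte sequence.
Byte 1: 0xE9 = 11101001, payload 1001 (4 bits).
Byte 2: 0x9B = 10011011 (10xxxxxx ✓), payload 011011.
Byte 3: 0x98 = 10011000 (10xxxxxx ✓), payload 011000.
Concatenate: 1001011011011000 = 0x96D8 (16 bits → U+96D8).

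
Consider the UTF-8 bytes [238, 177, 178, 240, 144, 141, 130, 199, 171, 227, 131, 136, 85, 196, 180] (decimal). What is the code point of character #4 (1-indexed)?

U+30C8

Offset 0: leading byte 0xEE = 11101110 → 3-byte char #1 = EE B1 B2.
Offset 3: leading byte 0xF0 = 11110000 → 4-byte char #2 = F0 90 8D 82.
Offset 7: leading byte 0xC7 = 11000111 → 2-byte char #3 = C7 AB.
Offset 9: leading byte 0xE3 = 11100011 → 3-byte char #4 = E3 83 88.
Leading byte 0xE3 = 11100011 matches 1110xxxx → 3-byte sequence.
Byte 1: 0xE3 = 11100011, payload 0011 (4 bits).
Byte 2: 0x83 = 10000011 (10xxxxxx ✓), payload 000011.
Byte 3: 0x88 = 10001000 (10xxxxxx ✓), payload 001000.
Concatenate: 0011000011001000 = 0x30C8 (16 bits → U+30C8).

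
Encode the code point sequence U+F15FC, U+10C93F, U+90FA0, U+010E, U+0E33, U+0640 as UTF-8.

U+F15FC: 4-byte form → F3 B1 97 BC.
U+10C93F: 4-byte form → F4 8C A4 BF.
U+90FA0: 4-byte form → F2 90 BE A0.
U+010E: 2-byte form → C4 8E.
U+0E33: 3-byte form → E0 B8 B3.
U+0640: 2-byte form → D9 80.
Concatenated (19 bytes): F3 B1 97 BC F4 8C A4 BF F2 90 BE A0 C4 8E E0 B8 B3 D9 80.

F3 B1 97 BC F4 8C A4 BF F2 90 BE A0 C4 8E E0 B8 B3 D9 80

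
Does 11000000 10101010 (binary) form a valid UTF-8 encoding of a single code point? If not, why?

Leading byte 0xC0 = 11000000 → 2-byte form.
Continuation bytes all match 10xxxxxx. Payload decodes to 0x2A.
But 0x2A < 0x80, the minimum for a 2-byte sequence — this is an overlong encoding.

invalid (overlong encoding)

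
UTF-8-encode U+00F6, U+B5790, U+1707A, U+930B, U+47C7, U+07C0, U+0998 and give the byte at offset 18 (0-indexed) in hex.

0xE0

U+00F6 → 2-byte form C3 B6 at offsets 0–1.
U+B5790 → 4-byte form F2 B5 9E 90 at offsets 2–5.
U+1707A → 4-byte form F0 97 81 BA at offsets 6–9.
U+930B → 3-byte form E9 8C 8B at offsets 10–12.
U+47C7 → 3-byte form E4 9F 87 at offsets 13–15.
U+07C0 → 2-byte form DF 80 at offsets 16–17.
U+0998 → 3-byte form E0 A6 98 at offsets 18–20.
Offset 18 falls in char 7's range; it's byte 1 of E0 A6 98 = 0xE0.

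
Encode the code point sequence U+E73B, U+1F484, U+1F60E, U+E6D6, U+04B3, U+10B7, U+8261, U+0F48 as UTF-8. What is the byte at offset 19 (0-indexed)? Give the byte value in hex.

U+E73B → 3-byte form EE 9C BB at offsets 0–2.
U+1F484 → 4-byte form F0 9F 92 84 at offsets 3–6.
U+1F60E → 4-byte form F0 9F 98 8E at offsets 7–10.
U+E6D6 → 3-byte form EE 9B 96 at offsets 11–13.
U+04B3 → 2-byte form D2 B3 at offsets 14–15.
U+10B7 → 3-byte form E1 82 B7 at offsets 16–18.
U+8261 → 3-byte form E8 89 A1 at offsets 19–21.
Offset 19 falls in char 7's range; it's byte 1 of E8 89 A1 = 0xE8.

0xE8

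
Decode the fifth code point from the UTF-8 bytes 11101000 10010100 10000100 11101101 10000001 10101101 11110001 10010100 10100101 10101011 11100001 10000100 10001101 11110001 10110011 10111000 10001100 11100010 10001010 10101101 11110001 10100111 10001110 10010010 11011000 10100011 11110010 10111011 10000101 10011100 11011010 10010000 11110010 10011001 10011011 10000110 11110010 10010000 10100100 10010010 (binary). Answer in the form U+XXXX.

Offset 0: leading byte 0xE8 = 11101000 → 3-byte char #1 = E8 94 84.
Offset 3: leading byte 0xED = 11101101 → 3-byte char #2 = ED 81 AD.
Offset 6: leading byte 0xF1 = 11110001 → 4-byte char #3 = F1 94 A5 AB.
Offset 10: leading byte 0xE1 = 11100001 → 3-byte char #4 = E1 84 8D.
Offset 13: leading byte 0xF1 = 11110001 → 4-byte char #5 = F1 B3 B8 8C.
Leading byte 0xF1 = 11110001 matches 11110xxx → 4-byte sequence.
Byte 1: 0xF1 = 11110001, payload 001 (3 bits).
Byte 2: 0xB3 = 10110011 (10xxxxxx ✓), payload 110011.
Byte 3: 0xB8 = 10111000 (10xxxxxx ✓), payload 111000.
Byte 4: 0x8C = 10001100 (10xxxxxx ✓), payload 001100.
Concatenate: 001110011111000001100 = 0x73E0C (21 bits → U+73E0C).

U+73E0C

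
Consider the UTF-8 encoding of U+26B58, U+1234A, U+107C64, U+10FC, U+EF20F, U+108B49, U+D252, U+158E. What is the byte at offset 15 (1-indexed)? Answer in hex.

1-indexed offset 15 is 0-indexed offset 14.
U+26B58 → 4-byte form F0 A6 AD 98 at offsets 0–3.
U+1234A → 4-byte form F0 92 8D 8A at offsets 4–7.
U+107C64 → 4-byte form F4 87 B1 A4 at offsets 8–11.
U+10FC → 3-byte form E1 83 BC at offsets 12–14.
Offset 14 falls in char 4's range; it's byte 3 of E1 83 BC = 0xBC.

0xBC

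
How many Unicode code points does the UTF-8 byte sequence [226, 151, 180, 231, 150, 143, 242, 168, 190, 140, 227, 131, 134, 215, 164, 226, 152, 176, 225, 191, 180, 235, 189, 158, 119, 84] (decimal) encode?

10

Byte at offset 0: 0xE2 = 11100010 → 3-byte char (#1). Advance 3.
Byte at offset 3: 0xE7 = 11100111 → 3-byte char (#2). Advance 3.
Byte at offset 6: 0xF2 = 11110010 → 4-byte char (#3). Advance 4.
Byte at offset 10: 0xE3 = 11100011 → 3-byte char (#4). Advance 3.
Byte at offset 13: 0xD7 = 11010111 → 2-byte char (#5). Advance 2.
Byte at offset 15: 0xE2 = 11100010 → 3-byte char (#6). Advance 3.
Byte at offset 18: 0xE1 = 11100001 → 3-byte char (#7). Advance 3.
Byte at offset 21: 0xEB = 11101011 → 3-byte char (#8). Advance 3.
Byte at offset 24: 0x77 = 01110111 → 1-byte char (#9). Advance 1.
Byte at offset 25: 0x54 = 01010100 → 1-byte char (#10). Advance 1.
Reached end at offset 26 after 10 code points.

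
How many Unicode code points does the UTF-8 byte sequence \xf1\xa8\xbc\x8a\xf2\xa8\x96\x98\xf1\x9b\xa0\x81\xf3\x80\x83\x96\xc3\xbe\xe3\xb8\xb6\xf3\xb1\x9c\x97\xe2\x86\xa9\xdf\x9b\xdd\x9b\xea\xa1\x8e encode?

11

Byte at offset 0: 0xF1 = 11110001 → 4-byte char (#1). Advance 4.
Byte at offset 4: 0xF2 = 11110010 → 4-byte char (#2). Advance 4.
Byte at offset 8: 0xF1 = 11110001 → 4-byte char (#3). Advance 4.
Byte at offset 12: 0xF3 = 11110011 → 4-byte char (#4). Advance 4.
Byte at offset 16: 0xC3 = 11000011 → 2-byte char (#5). Advance 2.
Byte at offset 18: 0xE3 = 11100011 → 3-byte char (#6). Advance 3.
Byte at offset 21: 0xF3 = 11110011 → 4-byte char (#7). Advance 4.
Byte at offset 25: 0xE2 = 11100010 → 3-byte char (#8). Advance 3.
Byte at offset 28: 0xDF = 11011111 → 2-byte char (#9). Advance 2.
Byte at offset 30: 0xDD = 11011101 → 2-byte char (#10). Advance 2.
Byte at offset 32: 0xEA = 11101010 → 3-byte char (#11). Advance 3.
Reached end at offset 35 after 11 code points.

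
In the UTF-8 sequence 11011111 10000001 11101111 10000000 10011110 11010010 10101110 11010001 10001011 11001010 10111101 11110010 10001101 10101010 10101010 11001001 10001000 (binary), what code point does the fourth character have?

U+044B

Offset 0: leading byte 0xDF = 11011111 → 2-byte char #1 = DF 81.
Offset 2: leading byte 0xEF = 11101111 → 3-byte char #2 = EF 80 9E.
Offset 5: leading byte 0xD2 = 11010010 → 2-byte char #3 = D2 AE.
Offset 7: leading byte 0xD1 = 11010001 → 2-byte char #4 = D1 8B.
Leading byte 0xD1 = 11010001 matches 110xxxxx → 2-byte sequence.
Byte 1: 0xD1 = 11010001, payload 10001 (5 bits).
Byte 2: 0x8B = 10001011 (10xxxxxx ✓), payload 001011.
Concatenate: 10001001011 = 0x44B (11 bits → U+044B).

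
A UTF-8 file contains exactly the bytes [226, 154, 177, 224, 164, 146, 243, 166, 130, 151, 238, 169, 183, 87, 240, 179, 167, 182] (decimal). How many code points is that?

Byte at offset 0: 0xE2 = 11100010 → 3-byte char (#1). Advance 3.
Byte at offset 3: 0xE0 = 11100000 → 3-byte char (#2). Advance 3.
Byte at offset 6: 0xF3 = 11110011 → 4-byte char (#3). Advance 4.
Byte at offset 10: 0xEE = 11101110 → 3-byte char (#4). Advance 3.
Byte at offset 13: 0x57 = 01010111 → 1-byte char (#5). Advance 1.
Byte at offset 14: 0xF0 = 11110000 → 4-byte char (#6). Advance 4.
Reached end at offset 18 after 6 code points.

6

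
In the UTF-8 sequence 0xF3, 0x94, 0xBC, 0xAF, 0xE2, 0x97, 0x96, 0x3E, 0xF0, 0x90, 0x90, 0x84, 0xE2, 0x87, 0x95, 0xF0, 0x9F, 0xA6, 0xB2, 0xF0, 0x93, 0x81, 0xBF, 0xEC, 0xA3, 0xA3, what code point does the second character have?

U+25D6

Offset 0: leading byte 0xF3 = 11110011 → 4-byte char #1 = F3 94 BC AF.
Offset 4: leading byte 0xE2 = 11100010 → 3-byte char #2 = E2 97 96.
Leading byte 0xE2 = 11100010 matches 1110xxxx → 3-byte sequence.
Byte 1: 0xE2 = 11100010, payload 0010 (4 bits).
Byte 2: 0x97 = 10010111 (10xxxxxx ✓), payload 010111.
Byte 3: 0x96 = 10010110 (10xxxxxx ✓), payload 010110.
Concatenate: 0010010111010110 = 0x25D6 (16 bits → U+25D6).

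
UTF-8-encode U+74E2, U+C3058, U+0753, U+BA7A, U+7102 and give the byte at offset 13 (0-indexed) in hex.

0x84

U+74E2 → 3-byte form E7 93 A2 at offsets 0–2.
U+C3058 → 4-byte form F3 83 81 98 at offsets 3–6.
U+0753 → 2-byte form DD 93 at offsets 7–8.
U+BA7A → 3-byte form EB A9 BA at offsets 9–11.
U+7102 → 3-byte form E7 84 82 at offsets 12–14.
Offset 13 falls in char 5's range; it's byte 2 of E7 84 82 = 0x84.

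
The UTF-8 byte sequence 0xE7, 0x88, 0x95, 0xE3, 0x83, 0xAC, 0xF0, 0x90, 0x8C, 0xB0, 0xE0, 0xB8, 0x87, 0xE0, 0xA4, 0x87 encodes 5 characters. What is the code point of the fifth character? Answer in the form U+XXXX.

U+0907

Offset 0: leading byte 0xE7 = 11100111 → 3-byte char #1 = E7 88 95.
Offset 3: leading byte 0xE3 = 11100011 → 3-byte char #2 = E3 83 AC.
Offset 6: leading byte 0xF0 = 11110000 → 4-byte char #3 = F0 90 8C B0.
Offset 10: leading byte 0xE0 = 11100000 → 3-byte char #4 = E0 B8 87.
Offset 13: leading byte 0xE0 = 11100000 → 3-byte char #5 = E0 A4 87.
Leading byte 0xE0 = 11100000 matches 1110xxxx → 3-byte sequence.
Byte 1: 0xE0 = 11100000, payload 0000 (4 bits).
Byte 2: 0xA4 = 10100100 (10xxxxxx ✓), payload 100100.
Byte 3: 0x87 = 10000111 (10xxxxxx ✓), payload 000111.
Concatenate: 0000100100000111 = 0x907 (16 bits → U+0907).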